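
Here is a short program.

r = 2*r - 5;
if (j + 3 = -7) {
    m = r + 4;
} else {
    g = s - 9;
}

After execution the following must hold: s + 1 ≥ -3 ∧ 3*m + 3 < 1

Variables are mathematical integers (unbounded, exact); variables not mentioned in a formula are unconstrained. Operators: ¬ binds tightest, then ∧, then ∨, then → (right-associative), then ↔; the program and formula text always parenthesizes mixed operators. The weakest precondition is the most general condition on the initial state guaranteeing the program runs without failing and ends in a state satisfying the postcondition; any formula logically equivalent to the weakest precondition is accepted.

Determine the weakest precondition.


Working backward. After the program, the postcondition s + 1 ≥ -3 ∧ 3*m + 3 < 1 must hold; in canonical form it is s ≥ -4 ∧ 3*m < -2.
Then branch requires s ≥ -4 ∧ 3*r < -14; else branch requires s ≥ -4 ∧ 3*m < -2.
Before the if: (j = -10 → (s ≥ -4 ∧ 3*r < -14)) ∧ ((¬(j = -10)) → (s ≥ -4 ∧ 3*m < -2))
Before r := 2*r - 5: (j = -10 → (s ≥ -4 ∧ 6*r < 1)) ∧ ((¬(j = -10)) → (s ≥ -4 ∧ 3*m < -2))
Answer: WP = (j = -10 → (s ≥ -4 ∧ 6*r < 1)) ∧ ((¬(j = -10)) → (s ≥ -4 ∧ 3*m < -2))


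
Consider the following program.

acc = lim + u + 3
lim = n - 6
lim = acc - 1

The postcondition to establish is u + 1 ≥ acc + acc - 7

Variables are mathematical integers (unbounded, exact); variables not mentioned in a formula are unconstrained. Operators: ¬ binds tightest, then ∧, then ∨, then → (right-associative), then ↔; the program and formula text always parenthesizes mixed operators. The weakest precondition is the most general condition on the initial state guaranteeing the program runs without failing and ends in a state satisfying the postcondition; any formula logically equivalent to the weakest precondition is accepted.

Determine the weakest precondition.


Working backward. After the program, the postcondition u + 1 ≥ acc + acc - 7 must hold; in canonical form it is u ≥ 2*acc - 8.
Before lim := acc - 1: u ≥ 2*acc - 8
Before lim := n - 6: u ≥ 2*acc - 8
Before acc := lim + u + 3: 2*lim + u ≤ 2
Answer: WP = 2*lim + u ≤ 2


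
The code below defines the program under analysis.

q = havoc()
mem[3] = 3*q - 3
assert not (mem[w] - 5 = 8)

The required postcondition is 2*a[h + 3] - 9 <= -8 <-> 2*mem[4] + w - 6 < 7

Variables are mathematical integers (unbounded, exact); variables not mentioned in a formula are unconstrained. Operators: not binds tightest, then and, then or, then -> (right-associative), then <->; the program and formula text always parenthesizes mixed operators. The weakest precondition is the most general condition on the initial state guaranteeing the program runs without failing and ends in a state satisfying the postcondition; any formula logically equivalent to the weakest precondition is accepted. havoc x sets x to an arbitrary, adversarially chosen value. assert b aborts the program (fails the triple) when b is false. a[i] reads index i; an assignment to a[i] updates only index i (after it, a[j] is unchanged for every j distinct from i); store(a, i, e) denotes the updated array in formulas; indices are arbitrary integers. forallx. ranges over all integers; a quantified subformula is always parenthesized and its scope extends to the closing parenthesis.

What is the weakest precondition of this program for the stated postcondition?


Working backward. After the program, the postcondition 2*a[h + 3] - 9 <= -8 <-> 2*mem[4] + w - 6 < 7 must hold; in canonical form it is 2*a[h + 3] <= 1 <-> 2*mem[4] + w < 13.
Before assert not (mem[w] - 5 = 8): (not (mem[w] = 13)) and (2*a[h + 3] <= 1 <-> 2*mem[4] + w < 13)
Before mem[3] := 3*q - 3: (not (store(mem, 3, 3*q - 3)[w] = 13)) and (2*a[h + 3] <= 1 <-> 2*mem[4] + w < 13)
Before havoc q: forall q_1. ((not (store(mem, 3, 3*q_1 - 3)[w] = 13)) and (2*a[h + 3] <= 1 <-> 2*mem[4] + w < 13))
Answer: WP = forall q_1. ((not (store(mem, 3, 3*q_1 - 3)[w] = 13)) and (2*a[h + 3] <= 1 <-> 2*mem[4] + w < 13))


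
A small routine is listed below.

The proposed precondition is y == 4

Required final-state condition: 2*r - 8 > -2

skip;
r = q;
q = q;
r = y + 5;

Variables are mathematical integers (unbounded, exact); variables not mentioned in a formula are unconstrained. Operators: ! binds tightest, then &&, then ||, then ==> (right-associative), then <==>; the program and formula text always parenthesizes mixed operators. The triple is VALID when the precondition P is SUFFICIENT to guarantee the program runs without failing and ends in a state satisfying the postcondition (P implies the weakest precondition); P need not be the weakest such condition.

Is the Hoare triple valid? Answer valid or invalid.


Working backward. After the program, the postcondition 2*r - 8 > -2 must hold; in canonical form it is 2*r > 6.
Before r := y + 5: 2*y > -4
Before q := q: 2*y > -4
Before r := q: 2*y > -4
Before skip: 2*y > -4
The weakest precondition is 2*y > -4.
Check whether y == 4 implies it.
Every state satisfying the precondition satisfies the weakest precondition: the implication holds.
Answer: valid


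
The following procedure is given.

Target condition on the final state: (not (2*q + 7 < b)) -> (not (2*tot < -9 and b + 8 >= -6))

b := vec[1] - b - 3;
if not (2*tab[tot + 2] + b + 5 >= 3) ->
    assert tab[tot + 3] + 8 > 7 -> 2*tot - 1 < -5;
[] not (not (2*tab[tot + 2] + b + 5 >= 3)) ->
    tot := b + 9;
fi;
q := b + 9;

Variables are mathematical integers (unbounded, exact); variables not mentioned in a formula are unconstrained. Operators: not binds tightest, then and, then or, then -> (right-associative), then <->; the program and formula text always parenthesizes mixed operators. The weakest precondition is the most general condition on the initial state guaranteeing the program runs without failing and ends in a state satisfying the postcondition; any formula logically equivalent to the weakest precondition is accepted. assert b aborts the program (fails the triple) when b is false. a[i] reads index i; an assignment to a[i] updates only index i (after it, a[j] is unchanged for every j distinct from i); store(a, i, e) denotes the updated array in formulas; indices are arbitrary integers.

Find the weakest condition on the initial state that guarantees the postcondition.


Working backward. After the program, the postcondition (not (2*q + 7 < b)) -> (not (2*tot < -9 and b + 8 >= -6)) must hold; in canonical form it is (not (2*q < b - 7)) -> (not (2*tot < -9 and b >= -14)).
Before q := b + 9: (not (b < -25)) -> (not (2*tot < -9 and b >= -14))
Then branch requires (tab[tot + 3] > -1 -> 2*tot < -4) and ((not (b < -25)) -> (not (2*tot < -9 and b >= -14))); else branch requires (not (b < -25)) -> (not (2*b < -27 and b >= -14)).
Before the if: ((not (2*tab[tot + 2] + b >= -2)) -> ((tab[tot + 3] > -1 -> 2*tot < -4) and ((not (b < -25)) -> (not (2*tot < -9 and b >= -14))))) and (2*tab[tot + 2] + b >= -2 -> ((not (b < -25)) -> (not (2*b < -27 and b >= -14))))
Before b := vec[1] - b - 3: ((not (2*tab[tot + 2] + vec[1] >= b + 1)) -> ((tab[tot + 3] > -1 -> 2*tot < -4) and ((not (vec[1] < b - 22)) -> (not (2*tot < -9 and vec[1] >= b - 11))))) and (2*tab[tot + 2] + vec[1] >= b + 1 -> ((not (vec[1] < b - 22)) -> (not (2*vec[1] < 2*b - 21 and vec[1] >= b - 11))))
Answer: WP = ((not (2*tab[tot + 2] + vec[1] >= b + 1)) -> ((tab[tot + 3] > -1 -> 2*tot < -4) and ((not (vec[1] < b - 22)) -> (not (2*tot < -9 and vec[1] >= b - 11))))) and (2*tab[tot + 2] + vec[1] >= b + 1 -> ((not (vec[1] < b - 22)) -> (not (2*vec[1] < 2*b - 21 and vec[1] >= b - 11))))


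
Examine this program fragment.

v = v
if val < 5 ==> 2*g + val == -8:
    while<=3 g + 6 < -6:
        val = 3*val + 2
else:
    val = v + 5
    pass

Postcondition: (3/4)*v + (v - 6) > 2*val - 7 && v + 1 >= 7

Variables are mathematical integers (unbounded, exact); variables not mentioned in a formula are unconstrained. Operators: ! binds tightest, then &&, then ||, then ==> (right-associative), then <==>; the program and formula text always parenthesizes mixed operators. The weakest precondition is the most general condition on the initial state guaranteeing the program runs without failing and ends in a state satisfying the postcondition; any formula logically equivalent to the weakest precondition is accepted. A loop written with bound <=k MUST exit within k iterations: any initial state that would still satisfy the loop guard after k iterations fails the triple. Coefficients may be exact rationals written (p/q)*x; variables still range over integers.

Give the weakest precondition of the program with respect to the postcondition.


Working backward. After the program, the postcondition (3/4)*v + (v - 6) > 2*val - 7 && v + 1 >= 7 must hold; in canonical form it is (7/4)*v > 2*val - 1 && v >= 6.
Then branch requires (g < -12 ==> ((g < -12 ==> ((g < -12 ==> ((!(g < -12)) && (7/4)*v > 54*val + 51 && v >= 6)) && ((!(g < -12)) ==> ((7/4)*v > 18*val + 15 && v >= 6)))) && ((!(g < -12)) ==> ((7/4)*v > 6*val + 3 && v >= 6)))) && ((!(g < -12)) ==> ((7/4)*v > 2*val - 1 && v >= 6)); else branch requires (1/4)*v < -9 && v >= 6.
Before the if: ((val < 5 ==> 2*g + val == -8) ==> ((g < -12 ==> ((g < -12 ==> ((g < -12 ==> ((!(g < -12)) && (7/4)*v > 54*val + 51 && v >= 6)) && ((!(g < -12)) ==> ((7/4)*v > 18*val + 15 && v >= 6)))) && ((!(g < -12)) ==> ((7/4)*v > 6*val + 3 && v >= 6)))) && ((!(g < -12)) ==> ((7/4)*v > 2*val - 1 && v >= 6)))) && ((!(val < 5 ==> 2*g + val == -8)) ==> ((1/4)*v < -9 && v >= 6))
Before v := v: ((val < 5 ==> 2*g + val == -8) ==> ((g < -12 ==> ((g < -12 ==> ((g < -12 ==> ((!(g < -12)) && (7/4)*v > 54*val + 51 && v >= 6)) && ((!(g < -12)) ==> ((7/4)*v > 18*val + 15 && v >= 6)))) && ((!(g < -12)) ==> ((7/4)*v > 6*val + 3 && v >= 6)))) && ((!(g < -12)) ==> ((7/4)*v > 2*val - 1 && v >= 6)))) && ((!(val < 5 ==> 2*g + val == -8)) ==> ((1/4)*v < -9 && v >= 6))
Answer: WP = ((val < 5 ==> 2*g + val == -8) ==> ((g < -12 ==> ((g < -12 ==> ((g < -12 ==> ((!(g < -12)) && (7/4)*v > 54*val + 51 && v >= 6)) && ((!(g < -12)) ==> ((7/4)*v > 18*val + 15 && v >= 6)))) && ((!(g < -12)) ==> ((7/4)*v > 6*val + 3 && v >= 6)))) && ((!(g < -12)) ==> ((7/4)*v > 2*val - 1 && v >= 6)))) && ((!(val < 5 ==> 2*g + val == -8)) ==> ((1/4)*v < -9 && v >= 6))


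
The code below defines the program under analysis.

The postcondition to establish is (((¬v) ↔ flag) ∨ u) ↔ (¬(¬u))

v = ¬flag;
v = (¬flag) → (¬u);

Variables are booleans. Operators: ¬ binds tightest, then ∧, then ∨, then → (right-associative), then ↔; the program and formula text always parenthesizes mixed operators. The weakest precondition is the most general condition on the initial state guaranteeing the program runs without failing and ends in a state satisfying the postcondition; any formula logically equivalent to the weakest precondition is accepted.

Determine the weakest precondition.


Working backward. After the program, the postcondition (((¬v) ↔ flag) ∨ u) ↔ (¬(¬u)) must hold; in canonical form it is (((¬v) ↔ flag) ∨ u) ↔ u.
Before v := (¬flag) → (¬u): (((¬((¬flag) → (¬u))) ↔ flag) ∨ u) ↔ u
Before v := ¬flag: (((¬((¬flag) → (¬u))) ↔ flag) ∨ u) ↔ u
Answer: WP = (((¬((¬flag) → (¬u))) ↔ flag) ∨ u) ↔ u


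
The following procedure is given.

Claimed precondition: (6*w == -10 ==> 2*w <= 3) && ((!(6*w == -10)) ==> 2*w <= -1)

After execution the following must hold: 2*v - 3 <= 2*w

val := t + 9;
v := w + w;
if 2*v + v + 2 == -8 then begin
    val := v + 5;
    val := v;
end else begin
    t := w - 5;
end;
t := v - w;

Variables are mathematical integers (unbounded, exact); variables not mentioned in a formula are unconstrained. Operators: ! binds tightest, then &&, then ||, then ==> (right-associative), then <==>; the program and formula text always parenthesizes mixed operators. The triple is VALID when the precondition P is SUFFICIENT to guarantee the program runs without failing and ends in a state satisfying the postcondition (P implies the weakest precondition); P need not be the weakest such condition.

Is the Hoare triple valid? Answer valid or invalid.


Working backward. After the program, the postcondition 2*v - 3 <= 2*w must hold; in canonical form it is 2*v <= 2*w + 3.
Before t := v - w: 2*v <= 2*w + 3
Then branch requires 2*v <= 2*w + 3; else branch requires 2*v <= 2*w + 3.
Before the if: (3*v == -10 ==> 2*v <= 2*w + 3) && ((!(3*v == -10)) ==> 2*v <= 2*w + 3)
Before v := w + w: (6*w == -10 ==> 2*w <= 3) && ((!(6*w == -10)) ==> 2*w <= 3)
Before val := t + 9: (6*w == -10 ==> 2*w <= 3) && ((!(6*w == -10)) ==> 2*w <= 3)
The weakest precondition is (6*w == -10 ==> 2*w <= 3) && ((!(6*w == -10)) ==> 2*w <= 3).
Check whether (6*w == -10 ==> 2*w <= 3) && ((!(6*w == -10)) ==> 2*w <= -1) implies it.
Every state satisfying the precondition satisfies the weakest precondition: the implication holds.
Answer: valid


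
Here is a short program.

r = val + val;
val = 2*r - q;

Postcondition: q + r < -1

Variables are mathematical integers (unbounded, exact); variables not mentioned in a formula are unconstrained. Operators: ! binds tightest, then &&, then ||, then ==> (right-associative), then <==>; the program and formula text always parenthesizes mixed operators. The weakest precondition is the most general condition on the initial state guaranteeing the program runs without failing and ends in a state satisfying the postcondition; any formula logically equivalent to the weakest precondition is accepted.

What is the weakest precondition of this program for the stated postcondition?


Working backward. After the program, q + r < -1 must hold.
Before val := 2*r - q: q + r < -1
Before r := val + val: q + 2*val < -1
Answer: WP = q + 2*val < -1


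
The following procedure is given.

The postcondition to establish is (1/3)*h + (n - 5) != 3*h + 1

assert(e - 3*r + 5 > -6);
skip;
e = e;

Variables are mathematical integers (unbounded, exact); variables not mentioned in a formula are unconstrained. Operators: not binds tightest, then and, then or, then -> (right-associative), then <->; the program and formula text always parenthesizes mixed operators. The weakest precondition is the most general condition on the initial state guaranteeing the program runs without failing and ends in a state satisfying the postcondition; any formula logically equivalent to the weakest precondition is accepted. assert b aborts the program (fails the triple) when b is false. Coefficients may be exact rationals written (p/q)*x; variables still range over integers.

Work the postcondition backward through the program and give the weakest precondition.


Working backward. After the program, the postcondition (1/3)*h + (n - 5) != 3*h + 1 must hold; in canonical form it is n != (8/3)*h + 6.
Before e := e: n != (8/3)*h + 6
Before skip: n != (8/3)*h + 6
Before assert e - 3*r + 5 > -6: e > 3*r - 11 and n != (8/3)*h + 6
Answer: WP = e > 3*r - 11 and n != (8/3)*h + 6


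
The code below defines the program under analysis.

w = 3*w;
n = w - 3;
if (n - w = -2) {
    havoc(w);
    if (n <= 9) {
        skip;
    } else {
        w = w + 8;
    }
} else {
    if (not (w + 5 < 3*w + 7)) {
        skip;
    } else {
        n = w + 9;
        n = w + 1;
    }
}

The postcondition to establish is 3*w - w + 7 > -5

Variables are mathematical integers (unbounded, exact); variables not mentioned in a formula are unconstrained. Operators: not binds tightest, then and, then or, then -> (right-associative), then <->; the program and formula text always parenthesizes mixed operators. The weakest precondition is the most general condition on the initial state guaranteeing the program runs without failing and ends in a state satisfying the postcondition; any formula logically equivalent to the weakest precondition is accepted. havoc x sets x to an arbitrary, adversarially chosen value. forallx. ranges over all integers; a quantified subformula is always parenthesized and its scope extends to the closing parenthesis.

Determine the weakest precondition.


Working backward. After the program, the postcondition 3*w - w + 7 > -5 must hold; in canonical form it is 2*w > -12.
Then branch requires forall w_1. ((n <= 9 -> 2*w_1 > -12) and ((not (n <= 9)) -> 2*w_1 > -28)); else branch requires ((not (2*w > -2)) -> 2*w > -12) and (2*w > -2 -> 2*w > -12).
Before the if: (n = w - 2 -> (forall w_1. ((n <= 9 -> 2*w_1 > -12) and ((not (n <= 9)) -> 2*w_1 > -28)))) and ((not (n = w - 2)) -> (((not (2*w > -2)) -> 2*w > -12) and (2*w > -2 -> 2*w > -12)))
Before n := w - 3: ((not (2*w > -2)) -> 2*w > -12) and (2*w > -2 -> 2*w > -12)
Before w := 3*w: ((not (6*w > -2)) -> 6*w > -12) and (6*w > -2 -> 6*w > -12)
Answer: WP = ((not (6*w > -2)) -> 6*w > -12) and (6*w > -2 -> 6*w > -12)


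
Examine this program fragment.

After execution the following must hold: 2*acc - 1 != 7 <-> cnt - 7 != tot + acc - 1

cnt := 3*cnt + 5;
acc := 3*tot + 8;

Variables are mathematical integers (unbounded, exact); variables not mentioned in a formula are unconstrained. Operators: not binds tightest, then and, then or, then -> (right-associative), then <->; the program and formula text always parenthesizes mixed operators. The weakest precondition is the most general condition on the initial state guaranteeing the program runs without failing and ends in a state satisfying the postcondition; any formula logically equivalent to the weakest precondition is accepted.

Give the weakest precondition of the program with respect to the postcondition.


Working backward. After the program, the postcondition 2*acc - 1 != 7 <-> cnt - 7 != tot + acc - 1 must hold; in canonical form it is 2*acc != 8 <-> cnt != acc + tot + 6.
Before acc := 3*tot + 8: 6*tot != -8 <-> cnt != 4*tot + 14
Before cnt := 3*cnt + 5: 6*tot != -8 <-> 3*cnt != 4*tot + 9
Answer: WP = 6*tot != -8 <-> 3*cnt != 4*tot + 9


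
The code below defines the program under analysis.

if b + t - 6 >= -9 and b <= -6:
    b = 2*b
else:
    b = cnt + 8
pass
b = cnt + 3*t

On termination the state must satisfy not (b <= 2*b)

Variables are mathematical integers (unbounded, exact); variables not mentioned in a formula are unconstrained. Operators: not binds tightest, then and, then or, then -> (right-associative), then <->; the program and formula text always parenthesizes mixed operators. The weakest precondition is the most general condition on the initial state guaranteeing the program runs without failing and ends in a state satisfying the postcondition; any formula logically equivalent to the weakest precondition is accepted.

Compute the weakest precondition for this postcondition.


Working backward. After the program, the postcondition not (b <= 2*b) must hold; in canonical form it is not (b >= 0).
Before b := cnt + 3*t: not (cnt + 3*t >= 0)
Before skip: not (cnt + 3*t >= 0)
Then branch requires not (cnt + 3*t >= 0); else branch requires not (cnt + 3*t >= 0).
Before the if: ((b + t >= -3 and b <= -6) -> (not (cnt + 3*t >= 0))) and ((not (b + t >= -3 and b <= -6)) -> (not (cnt + 3*t >= 0)))
Answer: WP = ((b + t >= -3 and b <= -6) -> (not (cnt + 3*t >= 0))) and ((not (b + t >= -3 and b <= -6)) -> (not (cnt + 3*t >= 0)))


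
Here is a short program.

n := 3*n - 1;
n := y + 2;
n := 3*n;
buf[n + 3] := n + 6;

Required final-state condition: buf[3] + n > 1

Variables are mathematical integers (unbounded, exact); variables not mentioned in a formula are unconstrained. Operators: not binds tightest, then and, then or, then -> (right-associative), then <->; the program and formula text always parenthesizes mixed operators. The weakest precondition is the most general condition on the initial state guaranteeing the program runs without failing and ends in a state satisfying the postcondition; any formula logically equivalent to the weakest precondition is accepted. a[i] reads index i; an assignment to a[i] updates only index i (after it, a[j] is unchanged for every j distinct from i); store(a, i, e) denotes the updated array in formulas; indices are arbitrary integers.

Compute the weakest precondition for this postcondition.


Working backward. After the program, buf[3] + n > 1 must hold.
Before buf[n + 3] := n + 6: store(buf, n + 3, n + 6)[3] + n > 1
Before n := 3*n: store(buf, 3*n + 3, 3*n + 6)[3] + 3*n > 1
Before n := y + 2: store(buf, 3*y + 9, 3*y + 12)[3] + 3*y > -5
Before n := 3*n - 1: store(buf, 3*y + 9, 3*y + 12)[3] + 3*y > -5
Answer: WP = store(buf, 3*y + 9, 3*y + 12)[3] + 3*y > -5


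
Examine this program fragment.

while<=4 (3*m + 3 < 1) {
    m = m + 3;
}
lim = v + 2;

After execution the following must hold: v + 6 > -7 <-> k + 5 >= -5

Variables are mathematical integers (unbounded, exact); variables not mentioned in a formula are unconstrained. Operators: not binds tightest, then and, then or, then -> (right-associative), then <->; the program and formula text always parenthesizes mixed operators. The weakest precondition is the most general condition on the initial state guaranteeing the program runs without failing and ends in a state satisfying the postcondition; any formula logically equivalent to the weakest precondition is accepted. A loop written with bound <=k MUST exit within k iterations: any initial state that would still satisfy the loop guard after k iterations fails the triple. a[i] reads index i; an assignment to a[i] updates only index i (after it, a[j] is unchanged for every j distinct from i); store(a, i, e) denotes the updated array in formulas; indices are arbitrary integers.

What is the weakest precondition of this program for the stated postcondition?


Working backward. After the program, the postcondition v + 6 > -7 <-> k + 5 >= -5 must hold; in canonical form it is v > -13 <-> k >= -10.
Before lim := v + 2: v > -13 <-> k >= -10
Before the loop (bound <=4), unroll the exhaustion recursion (WP_0 = exit-now case; WP_j = one more guarded iteration, up to j = 4):
  WP_0: (not (3*m < -2)) and (v > -13 <-> k >= -10)
  WP_1: (3*m < -2 -> ((not (3*m < -11)) and (v > -13 <-> k >= -10))) and ((not (3*m < -2)) -> (v > -13 <-> k >= -10))
  WP_2: (3*m < -2 -> ((3*m < -11 -> ((not (3*m < -20)) and (v > -13 <-> k >= -10))) and ((not (3*m < -11)) -> (v > -13 <-> k >= -10)))) and ((not (3*m < -2)) -> (v > -13 <-> k >= -10))
  WP_3: (3*m < -2 -> ((3*m < -11 -> ((3*m < -20 -> ((not (3*m < -29)) and (v > -13 <-> k >= -10))) and ((not (3*m < -20)) -> (v > -13 <-> k >= -10)))) and ((not (3*m < -11)) -> (v > -13 <-> k >= -10)))) and ((not (3*m < -2)) -> (v > -13 <-> k >= -10))
  WP_4: (3*m < -2 -> ((3*m < -11 -> ((3*m < -20 -> ((3*m < -29 -> ((not (3*m < -38)) and (v > -13 <-> k >= -10))) and ((not (3*m < -29)) -> (v > -13 <-> k >= -10)))) and ((not (3*m < -20)) -> (v > -13 <-> k >= -10)))) and ((not (3*m < -11)) -> (v > -13 <-> k >= -10)))) and ((not (3*m < -2)) -> (v > -13 <-> k >= -10))
So before the loop: (3*m < -2 -> ((3*m < -11 -> ((3*m < -20 -> ((3*m < -29 -> ((not (3*m < -38)) and (v > -13 <-> k >= -10))) and ((not (3*m < -29)) -> (v > -13 <-> k >= -10)))) and ((not (3*m < -20)) -> (v > -13 <-> k >= -10)))) and ((not (3*m < -11)) -> (v > -13 <-> k >= -10)))) and ((not (3*m < -2)) -> (v > -13 <-> k >= -10))
Answer: WP = (3*m < -2 -> ((3*m < -11 -> ((3*m < -20 -> ((3*m < -29 -> ((not (3*m < -38)) and (v > -13 <-> k >= -10))) and ((not (3*m < -29)) -> (v > -13 <-> k >= -10)))) and ((not (3*m < -20)) -> (v > -13 <-> k >= -10)))) and ((not (3*m < -11)) -> (v > -13 <-> k >= -10)))) and ((not (3*m < -2)) -> (v > -13 <-> k >= -10))


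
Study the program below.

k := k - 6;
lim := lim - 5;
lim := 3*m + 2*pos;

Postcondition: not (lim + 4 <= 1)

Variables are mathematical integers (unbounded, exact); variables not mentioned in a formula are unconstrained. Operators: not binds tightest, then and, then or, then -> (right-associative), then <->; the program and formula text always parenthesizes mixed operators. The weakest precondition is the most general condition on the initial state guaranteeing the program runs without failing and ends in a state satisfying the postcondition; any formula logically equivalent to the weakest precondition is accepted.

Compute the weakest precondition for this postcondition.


Working backward. After the program, the postcondition not (lim + 4 <= 1) must hold; in canonical form it is not (lim <= -3).
Before lim := 3*m + 2*pos: not (3*m + 2*pos <= -3)
Before lim := lim - 5: not (3*m + 2*pos <= -3)
Before k := k - 6: not (3*m + 2*pos <= -3)
Answer: WP = not (3*m + 2*pos <= -3)


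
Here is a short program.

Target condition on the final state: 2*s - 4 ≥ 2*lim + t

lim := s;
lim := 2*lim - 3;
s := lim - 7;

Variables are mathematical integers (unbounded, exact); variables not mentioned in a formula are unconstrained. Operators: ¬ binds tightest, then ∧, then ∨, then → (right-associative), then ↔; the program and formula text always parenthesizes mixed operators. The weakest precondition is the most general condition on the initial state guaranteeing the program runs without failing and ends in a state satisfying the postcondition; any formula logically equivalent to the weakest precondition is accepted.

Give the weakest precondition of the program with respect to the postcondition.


Working backward. After the program, the postcondition 2*s - 4 ≥ 2*lim + t must hold; in canonical form it is 2*s ≥ 2*lim + t + 4.
Before s := lim - 7: t ≤ -18
Before lim := 2*lim - 3: t ≤ -18
Before lim := s: t ≤ -18
Answer: WP = t ≤ -18


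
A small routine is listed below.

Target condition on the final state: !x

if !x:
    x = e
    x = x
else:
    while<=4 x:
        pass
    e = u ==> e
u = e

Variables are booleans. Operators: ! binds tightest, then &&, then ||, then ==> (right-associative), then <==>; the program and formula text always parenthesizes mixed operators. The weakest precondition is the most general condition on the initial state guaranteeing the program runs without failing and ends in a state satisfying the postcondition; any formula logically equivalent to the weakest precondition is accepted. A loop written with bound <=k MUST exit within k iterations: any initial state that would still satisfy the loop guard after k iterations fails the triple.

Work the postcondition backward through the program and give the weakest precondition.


Working backward. After the program, !x must hold.
Before u := e: !x
Then branch requires !e; else branch requires x ==> (x ==> (x ==> (x ==> (!x)))).
Before the if: ((!x) ==> (!e)) && (x ==> (x ==> (x ==> (x ==> (x ==> (!x))))))
Answer: WP = ((!x) ==> (!e)) && (x ==> (x ==> (x ==> (x ==> (x ==> (!x))))))


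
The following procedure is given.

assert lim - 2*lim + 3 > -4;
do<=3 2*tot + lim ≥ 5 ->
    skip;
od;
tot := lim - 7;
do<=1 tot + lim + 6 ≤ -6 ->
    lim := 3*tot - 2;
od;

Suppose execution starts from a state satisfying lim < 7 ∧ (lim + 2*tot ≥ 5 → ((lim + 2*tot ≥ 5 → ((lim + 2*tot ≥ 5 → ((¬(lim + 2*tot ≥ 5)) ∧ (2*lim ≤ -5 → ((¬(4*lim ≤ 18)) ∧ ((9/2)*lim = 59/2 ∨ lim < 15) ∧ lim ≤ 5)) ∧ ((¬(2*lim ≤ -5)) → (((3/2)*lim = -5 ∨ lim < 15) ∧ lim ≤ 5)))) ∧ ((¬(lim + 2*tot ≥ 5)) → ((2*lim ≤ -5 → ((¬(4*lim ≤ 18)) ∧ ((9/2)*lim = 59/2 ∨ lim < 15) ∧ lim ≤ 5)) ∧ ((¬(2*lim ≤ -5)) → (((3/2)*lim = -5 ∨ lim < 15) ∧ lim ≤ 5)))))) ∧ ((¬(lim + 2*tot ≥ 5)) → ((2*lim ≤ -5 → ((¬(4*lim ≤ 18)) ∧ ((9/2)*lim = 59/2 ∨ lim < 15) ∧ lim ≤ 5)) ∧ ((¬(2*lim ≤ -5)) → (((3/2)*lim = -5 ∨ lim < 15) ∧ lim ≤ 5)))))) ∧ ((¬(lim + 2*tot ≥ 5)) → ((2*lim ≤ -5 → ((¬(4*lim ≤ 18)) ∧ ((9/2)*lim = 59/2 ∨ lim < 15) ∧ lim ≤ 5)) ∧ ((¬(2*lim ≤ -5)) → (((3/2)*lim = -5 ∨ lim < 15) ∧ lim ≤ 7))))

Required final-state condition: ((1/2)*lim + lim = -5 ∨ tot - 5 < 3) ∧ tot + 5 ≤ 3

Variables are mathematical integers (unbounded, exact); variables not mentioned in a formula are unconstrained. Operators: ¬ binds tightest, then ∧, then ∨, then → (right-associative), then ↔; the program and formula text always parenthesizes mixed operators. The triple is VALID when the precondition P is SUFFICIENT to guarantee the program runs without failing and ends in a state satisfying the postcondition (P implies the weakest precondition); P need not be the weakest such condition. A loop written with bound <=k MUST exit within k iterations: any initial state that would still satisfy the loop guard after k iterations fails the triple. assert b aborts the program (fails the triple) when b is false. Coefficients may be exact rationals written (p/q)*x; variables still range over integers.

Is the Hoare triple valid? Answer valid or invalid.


Working backward. After the program, the postcondition ((1/2)*lim + lim = -5 ∨ tot - 5 < 3) ∧ tot + 5 ≤ 3 must hold; in canonical form it is ((3/2)*lim = -5 ∨ tot < 8) ∧ tot ≤ -2.
Before the loop (bound <=1), unroll the exhaustion recursion (WP_0 = exit-now case; WP_j = one more guarded iteration, up to j = 1):
  WP_0: (¬(lim + tot ≤ -12)) ∧ ((3/2)*lim = -5 ∨ tot < 8) ∧ tot ≤ -2
  WP_1: (lim + tot ≤ -12 → ((¬(4*tot ≤ -10)) ∧ ((9/2)*tot = -2 ∨ tot < 8) ∧ tot ≤ -2)) ∧ ((¬(lim + tot ≤ -12)) → (((3/2)*lim = -5 ∨ tot < 8) ∧ tot ≤ -2))
So before the loop: (lim + tot ≤ -12 → ((¬(4*tot ≤ -10)) ∧ ((9/2)*tot = -2 ∨ tot < 8) ∧ tot ≤ -2)) ∧ ((¬(lim + tot ≤ -12)) → (((3/2)*lim = -5 ∨ tot < 8) ∧ tot ≤ -2))
Before tot := lim - 7: (2*lim ≤ -5 → ((¬(4*lim ≤ 18)) ∧ ((9/2)*lim = 59/2 ∨ lim < 15) ∧ lim ≤ 5)) ∧ ((¬(2*lim ≤ -5)) → (((3/2)*lim = -5 ∨ lim < 15) ∧ lim ≤ 5))
Before the loop (bound <=3), unroll the exhaustion recursion (WP_0 = exit-now case; WP_j = one more guarded iteration, up to j = 3):
  WP_0: (¬(lim + 2*tot ≥ 5)) ∧ (2*lim ≤ -5 → ((¬(4*lim ≤ 18)) ∧ ((9/2)*lim = 59/2 ∨ lim < 15) ∧ lim ≤ 5)) ∧ ((¬(2*lim ≤ -5)) → (((3/2)*lim = -5 ∨ lim < 15) ∧ lim ≤ 5))
  WP_1: (lim + 2*tot ≥ 5 → ((¬(lim + 2*tot ≥ 5)) ∧ (2*lim ≤ -5 → ((¬(4*lim ≤ 18)) ∧ ((9/2)*lim = 59/2 ∨ lim < 15) ∧ lim ≤ 5)) ∧ ((¬(2*lim ≤ -5)) → (((3/2)*lim = -5 ∨ lim < 15) ∧ lim ≤ 5)))) ∧ ((¬(lim + 2*tot ≥ 5)) → ((2*lim ≤ -5 → ((¬(4*lim ≤ 18)) ∧ ((9/2)*lim = 59/2 ∨ lim < 15) ∧ lim ≤ 5)) ∧ ((¬(2*lim ≤ -5)) → (((3/2)*lim = -5 ∨ lim < 15) ∧ lim ≤ 5))))
  WP_2: (lim + 2*tot ≥ 5 → ((lim + 2*tot ≥ 5 → ((¬(lim + 2*tot ≥ 5)) ∧ (2*lim ≤ -5 → ((¬(4*lim ≤ 18)) ∧ ((9/2)*lim = 59/2 ∨ lim < 15) ∧ lim ≤ 5)) ∧ ((¬(2*lim ≤ -5)) → (((3/2)*lim = -5 ∨ lim < 15) ∧ lim ≤ 5)))) ∧ ((¬(lim + 2*tot ≥ 5)) → ((2*lim ≤ -5 → ((¬(4*lim ≤ 18)) ∧ ((9/2)*lim = 59/2 ∨ lim < 15) ∧ lim ≤ 5)) ∧ ((¬(2*lim ≤ -5)) → (((3/2)*lim = -5 ∨ lim < 15) ∧ lim ≤ 5)))))) ∧ ((¬(lim + 2*tot ≥ 5)) → ((2*lim ≤ -5 → ((¬(4*lim ≤ 18)) ∧ ((9/2)*lim = 59/2 ∨ lim < 15) ∧ lim ≤ 5)) ∧ ((¬(2*lim ≤ -5)) → (((3/2)*lim = -5 ∨ lim < 15) ∧ lim ≤ 5))))
  WP_3: (lim + 2*tot ≥ 5 → ((lim + 2*tot ≥ 5 → ((lim + 2*tot ≥ 5 → ((¬(lim + 2*tot ≥ 5)) ∧ (2*lim ≤ -5 → ((¬(4*lim ≤ 18)) ∧ ((9/2)*lim = 59/2 ∨ lim < 15) ∧ lim ≤ 5)) ∧ ((¬(2*lim ≤ -5)) → (((3/2)*lim = -5 ∨ lim < 15) ∧ lim ≤ 5)))) ∧ ((¬(lim + 2*tot ≥ 5)) → ((2*lim ≤ -5 → ((¬(4*lim ≤ 18)) ∧ ((9/2)*lim = 59/2 ∨ lim < 15) ∧ lim ≤ 5)) ∧ ((¬(2*lim ≤ -5)) → (((3/2)*lim = -5 ∨ lim < 15) ∧ lim ≤ 5)))))) ∧ ((¬(lim + 2*tot ≥ 5)) → ((2*lim ≤ -5 → ((¬(4*lim ≤ 18)) ∧ ((9/2)*lim = 59/2 ∨ lim < 15) ∧ lim ≤ 5)) ∧ ((¬(2*lim ≤ -5)) → (((3/2)*lim = -5 ∨ lim < 15) ∧ lim ≤ 5)))))) ∧ ((¬(lim + 2*tot ≥ 5)) → ((2*lim ≤ -5 → ((¬(4*lim ≤ 18)) ∧ ((9/2)*lim = 59/2 ∨ lim < 15) ∧ lim ≤ 5)) ∧ ((¬(2*lim ≤ -5)) → (((3/2)*lim = -5 ∨ lim < 15) ∧ lim ≤ 5))))
So before the loop: (lim + 2*tot ≥ 5 → ((lim + 2*tot ≥ 5 → ((lim + 2*tot ≥ 5 → ((¬(lim + 2*tot ≥ 5)) ∧ (2*lim ≤ -5 → ((¬(4*lim ≤ 18)) ∧ ((9/2)*lim = 59/2 ∨ lim < 15) ∧ lim ≤ 5)) ∧ ((¬(2*lim ≤ -5)) → (((3/2)*lim = -5 ∨ lim < 15) ∧ lim ≤ 5)))) ∧ ((¬(lim + 2*tot ≥ 5)) → ((2*lim ≤ -5 → ((¬(4*lim ≤ 18)) ∧ ((9/2)*lim = 59/2 ∨ lim < 15) ∧ lim ≤ 5)) ∧ ((¬(2*lim ≤ -5)) → (((3/2)*lim = -5 ∨ lim < 15) ∧ lim ≤ 5)))))) ∧ ((¬(lim + 2*tot ≥ 5)) → ((2*lim ≤ -5 → ((¬(4*lim ≤ 18)) ∧ ((9/2)*lim = 59/2 ∨ lim < 15) ∧ lim ≤ 5)) ∧ ((¬(2*lim ≤ -5)) → (((3/2)*lim = -5 ∨ lim < 15) ∧ lim ≤ 5)))))) ∧ ((¬(lim + 2*tot ≥ 5)) → ((2*lim ≤ -5 → ((¬(4*lim ≤ 18)) ∧ ((9/2)*lim = 59/2 ∨ lim < 15) ∧ lim ≤ 5)) ∧ ((¬(2*lim ≤ -5)) → (((3/2)*lim = -5 ∨ lim < 15) ∧ lim ≤ 5))))
Before assert lim - 2*lim + 3 > -4: lim < 7 ∧ (lim + 2*tot ≥ 5 → ((lim + 2*tot ≥ 5 → ((lim + 2*tot ≥ 5 → ((¬(lim + 2*tot ≥ 5)) ∧ (2*lim ≤ -5 → ((¬(4*lim ≤ 18)) ∧ ((9/2)*lim = 59/2 ∨ lim < 15) ∧ lim ≤ 5)) ∧ ((¬(2*lim ≤ -5)) → (((3/2)*lim = -5 ∨ lim < 15) ∧ lim ≤ 5)))) ∧ ((¬(lim + 2*tot ≥ 5)) → ((2*lim ≤ -5 → ((¬(4*lim ≤ 18)) ∧ ((9/2)*lim = 59/2 ∨ lim < 15) ∧ lim ≤ 5)) ∧ ((¬(2*lim ≤ -5)) → (((3/2)*lim = -5 ∨ lim < 15) ∧ lim ≤ 5)))))) ∧ ((¬(lim + 2*tot ≥ 5)) → ((2*lim ≤ -5 → ((¬(4*lim ≤ 18)) ∧ ((9/2)*lim = 59/2 ∨ lim < 15) ∧ lim ≤ 5)) ∧ ((¬(2*lim ≤ -5)) → (((3/2)*lim = -5 ∨ lim < 15) ∧ lim ≤ 5)))))) ∧ ((¬(lim + 2*tot ≥ 5)) → ((2*lim ≤ -5 → ((¬(4*lim ≤ 18)) ∧ ((9/2)*lim = 59/2 ∨ lim < 15) ∧ lim ≤ 5)) ∧ ((¬(2*lim ≤ -5)) → (((3/2)*lim = -5 ∨ lim < 15) ∧ lim ≤ 5))))
The weakest precondition is lim < 7 ∧ (lim + 2*tot ≥ 5 → ((lim + 2*tot ≥ 5 → ((lim + 2*tot ≥ 5 → ((¬(lim + 2*tot ≥ 5)) ∧ (2*lim ≤ -5 → ((¬(4*lim ≤ 18)) ∧ ((9/2)*lim = 59/2 ∨ lim < 15) ∧ lim ≤ 5)) ∧ ((¬(2*lim ≤ -5)) → (((3/2)*lim = -5 ∨ lim < 15) ∧ lim ≤ 5)))) ∧ ((¬(lim + 2*tot ≥ 5)) → ((2*lim ≤ -5 → ((¬(4*lim ≤ 18)) ∧ ((9/2)*lim = 59/2 ∨ lim < 15) ∧ lim ≤ 5)) ∧ ((¬(2*lim ≤ -5)) → (((3/2)*lim = -5 ∨ lim < 15) ∧ lim ≤ 5)))))) ∧ ((¬(lim + 2*tot ≥ 5)) → ((2*lim ≤ -5 → ((¬(4*lim ≤ 18)) ∧ ((9/2)*lim = 59/2 ∨ lim < 15) ∧ lim ≤ 5)) ∧ ((¬(2*lim ≤ -5)) → (((3/2)*lim = -5 ∨ lim < 15) ∧ lim ≤ 5)))))) ∧ ((¬(lim + 2*tot ≥ 5)) → ((2*lim ≤ -5 → ((¬(4*lim ≤ 18)) ∧ ((9/2)*lim = 59/2 ∨ lim < 15) ∧ lim ≤ 5)) ∧ ((¬(2*lim ≤ -5)) → (((3/2)*lim = -5 ∨ lim < 15) ∧ lim ≤ 5)))).
Check whether lim < 7 ∧ (lim + 2*tot ≥ 5 → ((lim + 2*tot ≥ 5 → ((lim + 2*tot ≥ 5 → ((¬(lim + 2*tot ≥ 5)) ∧ (2*lim ≤ -5 → ((¬(4*lim ≤ 18)) ∧ ((9/2)*lim = 59/2 ∨ lim < 15) ∧ lim ≤ 5)) ∧ ((¬(2*lim ≤ -5)) → (((3/2)*lim = -5 ∨ lim < 15) ∧ lim ≤ 5)))) ∧ ((¬(lim + 2*tot ≥ 5)) → ((2*lim ≤ -5 → ((¬(4*lim ≤ 18)) ∧ ((9/2)*lim = 59/2 ∨ lim < 15) ∧ lim ≤ 5)) ∧ ((¬(2*lim ≤ -5)) → (((3/2)*lim = -5 ∨ lim < 15) ∧ lim ≤ 5)))))) ∧ ((¬(lim + 2*tot ≥ 5)) → ((2*lim ≤ -5 → ((¬(4*lim ≤ 18)) ∧ ((9/2)*lim = 59/2 ∨ lim < 15) ∧ lim ≤ 5)) ∧ ((¬(2*lim ≤ -5)) → (((3/2)*lim = -5 ∨ lim < 15) ∧ lim ≤ 5)))))) ∧ ((¬(lim + 2*tot ≥ 5)) → ((2*lim ≤ -5 → ((¬(4*lim ≤ 18)) ∧ ((9/2)*lim = 59/2 ∨ lim < 15) ∧ lim ≤ 5)) ∧ ((¬(2*lim ≤ -5)) → (((3/2)*lim = -5 ∨ lim < 15) ∧ lim ≤ 7)))) implies it.
Countermodel: at the initial state lim = 6, tot = -1, the precondition holds but the weakest precondition fails.
Answer: invalid


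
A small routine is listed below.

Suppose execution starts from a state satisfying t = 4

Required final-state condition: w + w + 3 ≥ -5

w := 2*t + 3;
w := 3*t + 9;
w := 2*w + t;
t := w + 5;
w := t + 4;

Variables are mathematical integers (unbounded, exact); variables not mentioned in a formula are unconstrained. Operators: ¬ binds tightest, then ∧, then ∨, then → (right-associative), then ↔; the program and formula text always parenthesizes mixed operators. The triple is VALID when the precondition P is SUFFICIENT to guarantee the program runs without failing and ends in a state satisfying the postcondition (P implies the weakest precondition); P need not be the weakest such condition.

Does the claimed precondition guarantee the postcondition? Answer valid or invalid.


Working backward. After the program, the postcondition w + w + 3 ≥ -5 must hold; in canonical form it is 2*w ≥ -8.
Before w := t + 4: 2*t ≥ -16
Before t := w + 5: 2*w ≥ -26
Before w := 2*w + t: 2*t + 4*w ≥ -26
Before w := 3*t + 9: 14*t ≥ -62
Before w := 2*t + 3: 14*t ≥ -62
The weakest precondition is 14*t ≥ -62.
Check whether t = 4 implies it.
Every state satisfying the precondition satisfies the weakest precondition: the implication holds.
Answer: valid


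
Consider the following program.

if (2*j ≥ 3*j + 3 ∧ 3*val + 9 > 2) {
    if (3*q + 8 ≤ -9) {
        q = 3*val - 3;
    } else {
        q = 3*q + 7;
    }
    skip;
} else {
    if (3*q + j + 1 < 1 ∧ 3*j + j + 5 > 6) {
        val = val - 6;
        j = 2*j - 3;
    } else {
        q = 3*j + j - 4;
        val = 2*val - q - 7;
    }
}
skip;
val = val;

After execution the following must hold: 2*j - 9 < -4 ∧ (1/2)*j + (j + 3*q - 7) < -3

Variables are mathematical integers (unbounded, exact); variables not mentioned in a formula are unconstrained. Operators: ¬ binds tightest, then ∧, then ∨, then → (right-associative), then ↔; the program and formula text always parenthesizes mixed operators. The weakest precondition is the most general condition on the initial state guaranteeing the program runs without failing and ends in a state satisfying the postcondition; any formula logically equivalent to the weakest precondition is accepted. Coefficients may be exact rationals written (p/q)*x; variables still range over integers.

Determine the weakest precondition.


Working backward. After the program, the postcondition 2*j - 9 < -4 ∧ (1/2)*j + (j + 3*q - 7) < -3 must hold; in canonical form it is 2*j < 5 ∧ (3/2)*j + 3*q < 4.
Before val := val: 2*j < 5 ∧ (3/2)*j + 3*q < 4
Before skip: 2*j < 5 ∧ (3/2)*j + 3*q < 4
Then branch requires (3*q ≤ -17 → (2*j < 5 ∧ (3/2)*j + 9*val < 13)) ∧ ((¬(3*q ≤ -17)) → (2*j < 5 ∧ (3/2)*j + 9*q < -17)); else branch requires ((j + 3*q < 0 ∧ 4*j > 1) → (4*j < 11 ∧ 3*j + 3*q < 17/2)) ∧ ((¬(j + 3*q < 0 ∧ 4*j > 1)) → (2*j < 5 ∧ (27/2)*j < 16)).
Before the if: ((j ≤ -3 ∧ 3*val > -7) → ((3*q ≤ -17 → (2*j < 5 ∧ (3/2)*j + 9*val < 13)) ∧ ((¬(3*q ≤ -17)) → (2*j < 5 ∧ (3/2)*j + 9*q < -17)))) ∧ ((¬(j ≤ -3 ∧ 3*val > -7)) → (((j + 3*q < 0 ∧ 4*j > 1) → (4*j < 11 ∧ 3*j + 3*q < 17/2)) ∧ ((¬(j + 3*q < 0 ∧ 4*j > 1)) → (2*j < 5 ∧ (27/2)*j < 16))))
Answer: WP = ((j ≤ -3 ∧ 3*val > -7) → ((3*q ≤ -17 → (2*j < 5 ∧ (3/2)*j + 9*val < 13)) ∧ ((¬(3*q ≤ -17)) → (2*j < 5 ∧ (3/2)*j + 9*q < -17)))) ∧ ((¬(j ≤ -3 ∧ 3*val > -7)) → (((j + 3*q < 0 ∧ 4*j > 1) → (4*j < 11 ∧ 3*j + 3*q < 17/2)) ∧ ((¬(j + 3*q < 0 ∧ 4*j > 1)) → (2*j < 5 ∧ (27/2)*j < 16))))


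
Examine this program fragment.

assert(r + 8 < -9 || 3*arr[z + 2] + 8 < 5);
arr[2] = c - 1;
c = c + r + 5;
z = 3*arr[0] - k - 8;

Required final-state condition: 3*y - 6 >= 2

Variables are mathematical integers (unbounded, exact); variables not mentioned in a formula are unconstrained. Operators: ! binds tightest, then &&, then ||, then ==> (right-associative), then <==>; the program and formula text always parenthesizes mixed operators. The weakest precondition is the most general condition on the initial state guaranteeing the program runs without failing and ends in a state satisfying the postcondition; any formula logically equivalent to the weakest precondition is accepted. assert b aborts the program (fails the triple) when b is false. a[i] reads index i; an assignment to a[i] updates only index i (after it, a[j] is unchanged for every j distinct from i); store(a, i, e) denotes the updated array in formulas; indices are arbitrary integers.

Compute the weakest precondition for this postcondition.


Working backward. After the program, the postcondition 3*y - 6 >= 2 must hold; in canonical form it is 3*y >= 8.
Before z := 3*arr[0] - k - 8: 3*y >= 8
Before c := c + r + 5: 3*y >= 8
Before arr[2] := c - 1: 3*y >= 8
Before assert r + 8 < -9 || 3*arr[z + 2] + 8 < 5: (r < -17 || 3*arr[z + 2] < -3) && 3*y >= 8
Answer: WP = (r < -17 || 3*arr[z + 2] < -3) && 3*y >= 8
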